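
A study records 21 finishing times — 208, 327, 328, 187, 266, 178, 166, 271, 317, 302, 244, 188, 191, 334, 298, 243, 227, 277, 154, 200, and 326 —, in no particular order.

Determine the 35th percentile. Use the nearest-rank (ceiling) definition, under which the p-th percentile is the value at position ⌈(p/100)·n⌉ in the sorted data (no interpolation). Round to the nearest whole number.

208

Sorted: 154, 166, 178, 187, 188, 191, 200, 208, 227, 243, 244, 266, 271, 277, 298, 302, 317, 326, 327, 328, 334.
n = 21.
Position = ⌈35/100 · 21⌉ = ⌈7.35⌉ = 8.
The value at rank 8 is 208.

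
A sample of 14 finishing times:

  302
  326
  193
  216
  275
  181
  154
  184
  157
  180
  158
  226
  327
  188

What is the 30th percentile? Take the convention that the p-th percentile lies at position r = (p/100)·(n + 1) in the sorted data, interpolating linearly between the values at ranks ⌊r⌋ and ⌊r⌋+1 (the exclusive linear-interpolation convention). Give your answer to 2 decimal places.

180.50

Sorted: 154, 157, 158, 180, 181, 184, 188, 193, 216, 226, 275, 302, 326, 327.
n = 14.
r = (30/100)·(14 + 1) = 4.5.
Rank 4 is 180 and rank 5 is 181.
Interpolate: 180 + 0.5·(181 − 180) = 180 + 0.5·1 = 180.5.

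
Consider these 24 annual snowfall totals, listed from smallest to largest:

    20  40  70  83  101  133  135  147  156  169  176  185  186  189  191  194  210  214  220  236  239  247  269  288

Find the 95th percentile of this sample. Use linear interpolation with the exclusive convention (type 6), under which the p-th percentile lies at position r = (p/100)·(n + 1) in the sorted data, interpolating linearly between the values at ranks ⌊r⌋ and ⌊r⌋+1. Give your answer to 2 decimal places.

n = 24.
r = (95/100)·(24 + 1) = 23.75.
Rank 23 is 269 and rank 24 is 288.
Interpolate: 269 + 0.75·(288 − 269) = 269 + 0.75·19 = 283.25.

283.25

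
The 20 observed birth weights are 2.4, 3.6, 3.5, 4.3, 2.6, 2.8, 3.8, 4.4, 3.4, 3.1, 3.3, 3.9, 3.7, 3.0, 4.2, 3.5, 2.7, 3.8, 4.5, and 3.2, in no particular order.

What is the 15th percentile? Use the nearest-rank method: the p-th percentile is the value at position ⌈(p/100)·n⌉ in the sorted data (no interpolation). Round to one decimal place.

2.7

Sorted: 2.4, 2.6, 2.7, 2.8, 3.0, 3.1, 3.2, 3.3, 3.4, 3.5, 3.5, 3.6, 3.7, 3.8, 3.8, 3.9, 4.2, 4.3, 4.4, 4.5.
n = 20.
Position = ⌈15/100 · 20⌉ = ⌈3⌉ = 3.
The value at rank 3 is 2.7.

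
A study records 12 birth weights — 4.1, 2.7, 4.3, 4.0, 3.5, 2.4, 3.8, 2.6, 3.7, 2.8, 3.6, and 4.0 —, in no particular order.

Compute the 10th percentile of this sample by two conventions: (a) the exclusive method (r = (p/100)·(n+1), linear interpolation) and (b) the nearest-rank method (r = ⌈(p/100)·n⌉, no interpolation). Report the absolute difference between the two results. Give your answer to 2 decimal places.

0.14

Sorted: 2.4, 2.6, 2.7, 2.8, 3.5, 3.6, 3.7, 3.8, 4.0, 4.0, 4.1, 4.3.
n = 12.
(a) r = 1.3; between ranks 1 (2.4) and 2 (2.6): 2.46.
(b) the nearest-rank method: rank 2 → 2.6.
|2.46 − 2.6| = 0.14.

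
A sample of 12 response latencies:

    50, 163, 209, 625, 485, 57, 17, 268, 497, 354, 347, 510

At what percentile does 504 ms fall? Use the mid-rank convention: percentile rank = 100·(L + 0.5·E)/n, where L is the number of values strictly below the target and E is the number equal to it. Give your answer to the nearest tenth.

83.3

Sorted: 17, 50, 57, 163, 209, 268, 347, 354, 485, 497, 510, 625.
Count below 504: L = 10; count equal: E = 0; n = 12.
Percentile rank = 100·(10 + 0.5·0)/12 = 100·10/12 = 83.33.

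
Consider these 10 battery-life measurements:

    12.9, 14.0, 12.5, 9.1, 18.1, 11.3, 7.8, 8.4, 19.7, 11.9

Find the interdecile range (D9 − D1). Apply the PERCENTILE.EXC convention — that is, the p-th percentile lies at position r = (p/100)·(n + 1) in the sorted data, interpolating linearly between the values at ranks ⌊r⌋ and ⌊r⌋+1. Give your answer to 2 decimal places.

11.68

Sorted: 7.8, 8.4, 9.1, 11.3, 11.9, 12.5, 12.9, 14.0, 18.1, 19.7.
n = 10.
P10: r = 1.1; ranks 1–2 are 7.8, 8.4; interpolating gives 7.86.
P90: r = 9.9; ranks 9–10 are 18.1, 19.7; interpolating gives 19.54.
Difference: 19.54 − 7.86 = 11.68.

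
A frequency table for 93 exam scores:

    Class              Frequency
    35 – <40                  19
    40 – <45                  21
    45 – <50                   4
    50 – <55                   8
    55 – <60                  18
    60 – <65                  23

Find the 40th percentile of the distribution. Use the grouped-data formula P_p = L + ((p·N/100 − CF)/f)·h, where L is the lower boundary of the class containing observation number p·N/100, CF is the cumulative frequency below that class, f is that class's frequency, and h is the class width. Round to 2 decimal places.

44.33

N = 93; target position k = 40/100 · 93 = 37.2.
Cumulative frequencies: 19, 40, 44, 52, 70, 93.
Observation 37.2 falls in the class 40 – <45.
L = 40, CF = 19, f = 21, h = 5.
P40 = 40 + ((37.2 − 19)/21)·5 = 40 + 4.33333 = 44.3333.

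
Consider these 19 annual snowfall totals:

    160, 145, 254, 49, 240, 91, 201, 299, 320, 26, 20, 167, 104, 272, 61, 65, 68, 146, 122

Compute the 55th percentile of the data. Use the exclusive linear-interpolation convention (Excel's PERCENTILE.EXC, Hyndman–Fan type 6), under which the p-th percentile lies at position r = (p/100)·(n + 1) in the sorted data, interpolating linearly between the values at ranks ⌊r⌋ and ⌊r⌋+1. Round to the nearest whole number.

146

Sorted: 20, 26, 49, 61, 65, 68, 91, 104, 122, 145, 146, 160, 167, 201, 240, 254, 272, 299, 320.
n = 19.
r = (55/100)·(19 + 1) = 11.
r is an integer, so P55 is the value at rank 11: 146.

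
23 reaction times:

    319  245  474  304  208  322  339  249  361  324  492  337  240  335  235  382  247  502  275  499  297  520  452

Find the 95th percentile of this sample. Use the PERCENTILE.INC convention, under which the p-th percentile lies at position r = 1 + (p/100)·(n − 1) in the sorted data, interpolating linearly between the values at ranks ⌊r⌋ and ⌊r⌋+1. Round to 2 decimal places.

Sorted: 208, 235, 240, 245, 247, 249, 275, 297, 304, 319, 322, 324, 335, 337, 339, 361, 382, 452, 474, 492, 499, 502, 520.
n = 23.
r = 1 + (95/100)·(23 − 1) = 1 + 20.9 = 21.9.
Rank 21 is 499 and rank 22 is 502.
Interpolate: 499 + 0.9·(502 − 499) = 499 + 0.9·3 = 501.7.

501.70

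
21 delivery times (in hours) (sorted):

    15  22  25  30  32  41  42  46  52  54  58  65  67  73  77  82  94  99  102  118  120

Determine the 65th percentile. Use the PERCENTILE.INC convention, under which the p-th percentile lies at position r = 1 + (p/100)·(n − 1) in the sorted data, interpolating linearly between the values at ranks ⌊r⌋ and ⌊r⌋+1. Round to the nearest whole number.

73

n = 21.
r = 1 + (65/100)·(21 − 1) = 1 + 13 = 14.
r is an integer, so P65 is the value at rank 14: 73.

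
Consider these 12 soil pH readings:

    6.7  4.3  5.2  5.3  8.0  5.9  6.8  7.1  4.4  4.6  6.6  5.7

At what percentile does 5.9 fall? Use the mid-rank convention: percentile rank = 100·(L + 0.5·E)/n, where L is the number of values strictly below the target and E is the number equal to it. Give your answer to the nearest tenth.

54.2

Sorted: 4.3, 4.4, 4.6, 5.2, 5.3, 5.7, 5.9, 6.6, 6.7, 6.8, 7.1, 8.0.
Count below 5.9: L = 6; count equal: E = 1; n = 12.
Percentile rank = 100·(6 + 0.5·1)/12 = 100·6.5/12 = 54.17.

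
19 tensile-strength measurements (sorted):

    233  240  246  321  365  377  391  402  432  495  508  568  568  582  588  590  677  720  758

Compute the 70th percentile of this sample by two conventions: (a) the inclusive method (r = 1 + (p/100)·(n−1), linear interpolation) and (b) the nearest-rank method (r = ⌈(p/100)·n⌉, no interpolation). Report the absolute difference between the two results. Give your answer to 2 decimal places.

n = 19.
(a) r = 13.6; between ranks 13 (568) and 14 (582): 576.4.
(b) the nearest-rank method: rank 14 → 582.
|576.4 − 582| = 5.6.

5.60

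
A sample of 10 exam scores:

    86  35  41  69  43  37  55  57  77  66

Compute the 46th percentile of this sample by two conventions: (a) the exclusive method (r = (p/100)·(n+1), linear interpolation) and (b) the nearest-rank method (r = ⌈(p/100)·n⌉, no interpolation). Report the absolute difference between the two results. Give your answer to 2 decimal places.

Sorted: 35, 37, 41, 43, 55, 57, 66, 69, 77, 86.
n = 10.
(a) r = 5.06; between ranks 5 (55) and 6 (57): 55.12.
(b) the nearest-rank method: rank 5 → 55.
|55.12 − 55| = 0.12.

0.12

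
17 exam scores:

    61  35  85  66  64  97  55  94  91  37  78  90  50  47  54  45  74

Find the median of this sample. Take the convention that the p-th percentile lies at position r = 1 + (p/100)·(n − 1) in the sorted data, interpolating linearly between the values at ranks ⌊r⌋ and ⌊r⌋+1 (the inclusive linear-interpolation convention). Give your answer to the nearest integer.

Sorted: 35, 37, 45, 47, 50, 54, 55, 61, 64, 66, 74, 78, 85, 90, 91, 94, 97.
n = 17.
r = 1 + (50/100)·(17 − 1) = 1 + 8 = 9.
r is an integer, so P50 is the value at rank 9: 64.

64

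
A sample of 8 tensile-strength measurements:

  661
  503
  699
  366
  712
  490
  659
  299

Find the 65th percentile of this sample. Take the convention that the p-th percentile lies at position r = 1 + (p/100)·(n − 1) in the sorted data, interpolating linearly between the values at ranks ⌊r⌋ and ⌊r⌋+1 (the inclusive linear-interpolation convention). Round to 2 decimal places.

660.10

Sorted: 299, 366, 490, 503, 659, 661, 699, 712.
n = 8.
r = 1 + (65/100)·(8 − 1) = 1 + 4.55 = 5.55.
Rank 5 is 659 and rank 6 is 661.
Interpolate: 659 + 0.55·(661 − 659) = 659 + 0.55·2 = 660.1.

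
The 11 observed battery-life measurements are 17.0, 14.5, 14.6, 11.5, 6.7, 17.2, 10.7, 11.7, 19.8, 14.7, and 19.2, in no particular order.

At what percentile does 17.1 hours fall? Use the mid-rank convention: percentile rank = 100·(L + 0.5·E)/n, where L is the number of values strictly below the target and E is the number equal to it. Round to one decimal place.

Sorted: 6.7, 10.7, 11.5, 11.7, 14.5, 14.6, 14.7, 17.0, 17.2, 19.2, 19.8.
Count below 17.1: L = 8; count equal: E = 0; n = 11.
Percentile rank = 100·(8 + 0.5·0)/11 = 100·8/11 = 72.73.

72.7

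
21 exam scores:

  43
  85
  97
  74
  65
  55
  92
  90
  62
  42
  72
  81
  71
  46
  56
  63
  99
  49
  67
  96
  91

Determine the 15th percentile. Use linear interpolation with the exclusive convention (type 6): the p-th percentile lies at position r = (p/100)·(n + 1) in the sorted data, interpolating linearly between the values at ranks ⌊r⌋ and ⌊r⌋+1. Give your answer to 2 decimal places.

46.90

Sorted: 42, 43, 46, 49, 55, 56, 62, 63, 65, 67, 71, 72, 74, 81, 85, 90, 91, 92, 96, 97, 99.
n = 21.
r = (15/100)·(21 + 1) = 3.3.
Rank 3 is 46 and rank 4 is 49.
Interpolate: 46 + 0.3·(49 − 46) = 46 + 0.3·3 = 46.9.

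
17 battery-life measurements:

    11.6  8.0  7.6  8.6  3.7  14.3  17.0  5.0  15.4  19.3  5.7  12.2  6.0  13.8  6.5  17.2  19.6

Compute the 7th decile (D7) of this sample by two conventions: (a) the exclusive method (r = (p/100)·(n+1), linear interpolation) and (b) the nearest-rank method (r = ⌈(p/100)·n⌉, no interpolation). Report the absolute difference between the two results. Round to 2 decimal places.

Sorted: 3.7, 5.0, 5.7, 6.0, 6.5, 7.6, 8.0, 8.6, 11.6, 12.2, 13.8, 14.3, 15.4, 17.0, 17.2, 19.3, 19.6.
n = 17.
(a) r = 12.6; between ranks 12 (14.3) and 13 (15.4): 14.96.
(b) the nearest-rank method: rank 12 → 14.3.
|14.96 − 14.3| = 0.66.

0.66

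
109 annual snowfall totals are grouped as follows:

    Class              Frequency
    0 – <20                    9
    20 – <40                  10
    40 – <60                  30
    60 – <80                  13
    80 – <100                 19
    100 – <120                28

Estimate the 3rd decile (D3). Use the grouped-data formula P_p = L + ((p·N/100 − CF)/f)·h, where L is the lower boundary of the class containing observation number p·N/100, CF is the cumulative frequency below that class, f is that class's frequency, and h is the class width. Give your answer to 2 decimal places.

N = 109; target position k = 30/100 · 109 = 32.7.
Cumulative frequencies: 9, 19, 49, 62, 81, 109.
Observation 32.7 falls in the class 40 – <60.
L = 40, CF = 19, f = 30, h = 20.
P30 = 40 + ((32.7 − 19)/30)·20 = 40 + 9.13333 = 49.1333.

49.13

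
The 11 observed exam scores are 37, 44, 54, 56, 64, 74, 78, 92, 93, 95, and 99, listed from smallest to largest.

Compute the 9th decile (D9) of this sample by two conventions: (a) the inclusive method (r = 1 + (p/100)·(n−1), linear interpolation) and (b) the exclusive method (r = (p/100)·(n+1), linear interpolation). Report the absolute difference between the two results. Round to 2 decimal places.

3.20

n = 11.
(a) r = 10 → value at rank 10 = 95.
(b) r = 10.8; between ranks 10 (95) and 11 (99): 98.2.
|95 − 98.2| = 3.2.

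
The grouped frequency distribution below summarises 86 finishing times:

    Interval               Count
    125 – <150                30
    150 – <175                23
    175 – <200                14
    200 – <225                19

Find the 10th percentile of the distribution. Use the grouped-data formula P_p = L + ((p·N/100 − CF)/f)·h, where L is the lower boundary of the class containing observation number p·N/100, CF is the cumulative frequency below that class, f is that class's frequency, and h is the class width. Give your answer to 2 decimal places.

N = 86; target position k = 10/100 · 86 = 8.6.
Cumulative frequencies: 30, 53, 67, 86.
Observation 8.6 falls in the class 125 – <150.
L = 125, CF = 0, f = 30, h = 25.
P10 = 125 + ((8.6 − 0)/30)·25 = 125 + 7.16667 = 132.167.

132.17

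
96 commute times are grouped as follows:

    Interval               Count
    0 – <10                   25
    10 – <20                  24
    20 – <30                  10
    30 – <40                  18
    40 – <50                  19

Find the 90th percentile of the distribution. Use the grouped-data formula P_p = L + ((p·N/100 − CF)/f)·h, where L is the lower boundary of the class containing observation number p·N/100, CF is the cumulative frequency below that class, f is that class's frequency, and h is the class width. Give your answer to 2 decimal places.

44.95

N = 96; target position k = 90/100 · 96 = 86.4.
Cumulative frequencies: 25, 49, 59, 77, 96.
Observation 86.4 falls in the class 40 – <50.
L = 40, CF = 77, f = 19, h = 10.
P90 = 40 + ((86.4 − 77)/19)·10 = 40 + 4.94737 = 44.9474.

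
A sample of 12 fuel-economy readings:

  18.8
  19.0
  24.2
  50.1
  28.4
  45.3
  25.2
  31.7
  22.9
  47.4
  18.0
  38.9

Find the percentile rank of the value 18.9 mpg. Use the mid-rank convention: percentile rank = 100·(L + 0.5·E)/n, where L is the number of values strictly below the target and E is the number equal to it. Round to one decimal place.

16.7

Sorted: 18.0, 18.8, 19.0, 22.9, 24.2, 25.2, 28.4, 31.7, 38.9, 45.3, 47.4, 50.1.
Count below 18.9: L = 2; count equal: E = 0; n = 12.
Percentile rank = 100·(2 + 0.5·0)/12 = 100·2/12 = 16.67.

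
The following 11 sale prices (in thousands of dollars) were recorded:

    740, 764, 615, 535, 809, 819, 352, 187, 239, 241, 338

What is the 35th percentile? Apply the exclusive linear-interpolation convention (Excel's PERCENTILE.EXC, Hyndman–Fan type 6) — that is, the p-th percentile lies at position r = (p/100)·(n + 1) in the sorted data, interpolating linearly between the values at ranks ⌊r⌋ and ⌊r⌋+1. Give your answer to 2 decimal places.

Sorted: 187, 239, 241, 338, 352, 535, 615, 740, 764, 809, 819.
n = 11.
r = (35/100)·(11 + 1) = 4.2.
Rank 4 is 338 and rank 5 is 352.
Interpolate: 338 + 0.2·(352 − 338) = 338 + 0.2·14 = 340.8.

340.80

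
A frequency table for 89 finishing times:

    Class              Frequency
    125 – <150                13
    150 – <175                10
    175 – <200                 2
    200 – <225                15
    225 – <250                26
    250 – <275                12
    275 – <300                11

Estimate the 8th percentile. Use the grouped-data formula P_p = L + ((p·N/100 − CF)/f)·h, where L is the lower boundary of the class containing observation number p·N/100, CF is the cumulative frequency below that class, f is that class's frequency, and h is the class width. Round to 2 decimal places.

138.69

N = 89; target position k = 8/100 · 89 = 7.12.
Cumulative frequencies: 13, 23, 25, 40, 66, 78, 89.
Observation 7.12 falls in the class 125 – <150.
L = 125, CF = 0, f = 13, h = 25.
P8 = 125 + ((7.12 − 0)/13)·25 = 125 + 13.6923 = 138.692.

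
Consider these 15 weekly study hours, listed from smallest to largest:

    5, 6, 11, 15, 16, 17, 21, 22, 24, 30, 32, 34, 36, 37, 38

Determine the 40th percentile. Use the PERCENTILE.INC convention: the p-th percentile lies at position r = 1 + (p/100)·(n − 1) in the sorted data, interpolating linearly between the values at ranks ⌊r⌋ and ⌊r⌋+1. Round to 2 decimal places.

n = 15.
r = 1 + (40/100)·(15 − 1) = 1 + 5.6 = 6.6.
Rank 6 is 17 and rank 7 is 21.
Interpolate: 17 + 0.6·(21 − 17) = 17 + 0.6·4 = 19.4.

19.40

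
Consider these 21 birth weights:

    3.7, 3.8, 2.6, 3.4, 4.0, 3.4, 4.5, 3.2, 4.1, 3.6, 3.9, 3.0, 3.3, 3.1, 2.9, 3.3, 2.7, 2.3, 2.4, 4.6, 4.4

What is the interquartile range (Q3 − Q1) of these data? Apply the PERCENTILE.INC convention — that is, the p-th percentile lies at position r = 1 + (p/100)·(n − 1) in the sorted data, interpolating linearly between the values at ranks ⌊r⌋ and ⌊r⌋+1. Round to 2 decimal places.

0.90

Sorted: 2.3, 2.4, 2.6, 2.7, 2.9, 3.0, 3.1, 3.2, 3.3, 3.3, 3.4, 3.4, 3.6, 3.7, 3.8, 3.9, 4.0, 4.1, 4.4, 4.5, 4.6.
n = 21.
P25: r = 6 (integer) → 3.
P75: r = 16 (integer) → 3.9.
Difference: 3.9 − 3 = 0.9.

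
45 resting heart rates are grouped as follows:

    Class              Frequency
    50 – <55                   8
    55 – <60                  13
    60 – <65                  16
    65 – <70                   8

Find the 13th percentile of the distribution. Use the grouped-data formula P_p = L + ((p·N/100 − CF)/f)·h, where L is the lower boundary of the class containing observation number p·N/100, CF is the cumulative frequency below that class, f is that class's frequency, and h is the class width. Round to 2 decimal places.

53.66

N = 45; target position k = 13/100 · 45 = 5.85.
Cumulative frequencies: 8, 21, 37, 45.
Observation 5.85 falls in the class 50 – <55.
L = 50, CF = 0, f = 8, h = 5.
P13 = 50 + ((5.85 − 0)/8)·5 = 50 + 3.65625 = 53.6562.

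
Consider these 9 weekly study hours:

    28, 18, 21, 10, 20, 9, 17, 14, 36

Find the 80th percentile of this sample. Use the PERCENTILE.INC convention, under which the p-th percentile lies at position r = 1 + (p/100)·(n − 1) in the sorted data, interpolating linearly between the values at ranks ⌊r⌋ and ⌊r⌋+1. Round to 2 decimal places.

Sorted: 9, 10, 14, 17, 18, 20, 21, 28, 36.
n = 9.
r = 1 + (80/100)·(9 − 1) = 1 + 6.4 = 7.4.
Rank 7 is 21 and rank 8 is 28.
Interpolate: 21 + 0.4·(28 − 21) = 21 + 0.4·7 = 23.8.

23.80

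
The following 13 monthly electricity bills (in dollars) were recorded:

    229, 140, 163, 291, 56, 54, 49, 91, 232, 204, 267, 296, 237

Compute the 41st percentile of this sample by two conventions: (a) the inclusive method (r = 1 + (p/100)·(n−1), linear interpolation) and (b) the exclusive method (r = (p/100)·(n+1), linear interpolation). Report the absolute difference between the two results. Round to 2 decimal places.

Sorted: 49, 54, 56, 91, 140, 163, 204, 229, 232, 237, 267, 291, 296.
n = 13.
(a) r = 5.92; between ranks 5 (140) and 6 (163): 161.16.
(b) r = 5.74; between ranks 5 (140) and 6 (163): 157.02.
|161.16 − 157.02| = 4.14.

4.14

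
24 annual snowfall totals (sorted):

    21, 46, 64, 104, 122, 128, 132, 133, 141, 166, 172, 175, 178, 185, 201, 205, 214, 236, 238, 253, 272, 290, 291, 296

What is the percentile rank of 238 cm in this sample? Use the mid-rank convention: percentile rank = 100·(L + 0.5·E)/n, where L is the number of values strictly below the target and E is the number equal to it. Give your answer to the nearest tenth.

77.1

Count below 238: L = 18; count equal: E = 1; n = 24.
Percentile rank = 100·(18 + 0.5·1)/24 = 100·18.5/24 = 77.08.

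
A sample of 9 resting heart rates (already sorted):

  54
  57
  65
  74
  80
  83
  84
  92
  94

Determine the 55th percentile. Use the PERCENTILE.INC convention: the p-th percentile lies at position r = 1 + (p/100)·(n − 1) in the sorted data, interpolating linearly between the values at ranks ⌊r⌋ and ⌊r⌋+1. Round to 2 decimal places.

n = 9.
r = 1 + (55/100)·(9 − 1) = 1 + 4.4 = 5.4.
Rank 5 is 80 and rank 6 is 83.
Interpolate: 80 + 0.4·(83 − 80) = 80 + 0.4·3 = 81.2.

81.20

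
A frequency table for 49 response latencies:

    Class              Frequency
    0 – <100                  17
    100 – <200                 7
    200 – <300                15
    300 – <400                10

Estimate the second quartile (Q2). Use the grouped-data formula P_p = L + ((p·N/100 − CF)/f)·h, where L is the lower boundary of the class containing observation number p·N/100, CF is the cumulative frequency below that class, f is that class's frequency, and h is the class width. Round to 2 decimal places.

N = 49; target position k = 50/100 · 49 = 24.5.
Cumulative frequencies: 17, 24, 39, 49.
Observation 24.5 falls in the class 200 – <300.
L = 200, CF = 24, f = 15, h = 100.
P50 = 200 + ((24.5 − 24)/15)·100 = 200 + 3.33333 = 203.333.

203.33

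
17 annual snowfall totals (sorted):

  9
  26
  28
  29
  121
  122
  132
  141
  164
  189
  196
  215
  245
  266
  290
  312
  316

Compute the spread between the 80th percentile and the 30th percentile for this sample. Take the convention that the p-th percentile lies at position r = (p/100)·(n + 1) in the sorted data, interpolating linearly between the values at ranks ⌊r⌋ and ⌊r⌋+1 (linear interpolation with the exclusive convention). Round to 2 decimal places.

n = 17.
P30: r = 5.4; ranks 5–6 are 121, 122; interpolating gives 121.4.
P80: r = 14.4; ranks 14–15 are 266, 290; interpolating gives 275.6.
Difference: 275.6 − 121.4 = 154.2.

154.20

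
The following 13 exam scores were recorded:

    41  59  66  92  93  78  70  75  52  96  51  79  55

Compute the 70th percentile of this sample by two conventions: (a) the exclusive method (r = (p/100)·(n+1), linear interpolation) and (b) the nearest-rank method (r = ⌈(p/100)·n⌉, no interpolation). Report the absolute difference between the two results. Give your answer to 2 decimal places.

Sorted: 41, 51, 52, 55, 59, 66, 70, 75, 78, 79, 92, 93, 96.
n = 13.
(a) r = 9.8; between ranks 9 (78) and 10 (79): 78.8.
(b) the nearest-rank method: rank 10 → 79.
|78.8 − 79| = 0.2.

0.20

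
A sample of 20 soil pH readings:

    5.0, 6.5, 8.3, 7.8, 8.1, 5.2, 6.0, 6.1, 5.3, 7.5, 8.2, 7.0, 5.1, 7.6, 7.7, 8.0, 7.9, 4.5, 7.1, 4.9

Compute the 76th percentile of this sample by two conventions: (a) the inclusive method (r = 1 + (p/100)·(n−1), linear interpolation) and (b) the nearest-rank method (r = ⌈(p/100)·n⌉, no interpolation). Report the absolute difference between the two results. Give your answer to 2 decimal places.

Sorted: 4.5, 4.9, 5.0, 5.1, 5.2, 5.3, 6.0, 6.1, 6.5, 7.0, 7.1, 7.5, 7.6, 7.7, 7.8, 7.9, 8.0, 8.1, 8.2, 8.3.
n = 20.
(a) r = 15.44; between ranks 15 (7.8) and 16 (7.9): 7.844.
(b) the nearest-rank method: rank 16 → 7.9.
|7.844 − 7.9| = 0.056.

0.06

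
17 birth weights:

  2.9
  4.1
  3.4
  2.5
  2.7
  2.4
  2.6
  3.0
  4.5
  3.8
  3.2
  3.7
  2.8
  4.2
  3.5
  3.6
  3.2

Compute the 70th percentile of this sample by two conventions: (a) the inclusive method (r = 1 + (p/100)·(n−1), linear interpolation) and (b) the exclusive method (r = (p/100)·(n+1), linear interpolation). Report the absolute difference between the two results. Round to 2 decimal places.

Sorted: 2.4, 2.5, 2.6, 2.7, 2.8, 2.9, 3.0, 3.2, 3.2, 3.4, 3.5, 3.6, 3.7, 3.8, 4.1, 4.2, 4.5.
n = 17.
(a) r = 12.2; between ranks 12 (3.6) and 13 (3.7): 3.62.
(b) r = 12.6; between ranks 12 (3.6) and 13 (3.7): 3.66.
|3.62 − 3.66| = 0.04.

0.04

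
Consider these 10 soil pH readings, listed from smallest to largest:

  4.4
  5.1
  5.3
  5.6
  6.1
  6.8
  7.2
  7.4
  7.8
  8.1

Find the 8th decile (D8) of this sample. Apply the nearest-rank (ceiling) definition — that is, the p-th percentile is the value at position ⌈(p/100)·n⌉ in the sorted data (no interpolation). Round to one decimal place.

n = 10.
Position = ⌈80/100 · 10⌉ = ⌈8⌉ = 8.
The value at rank 8 is 7.4.

7.4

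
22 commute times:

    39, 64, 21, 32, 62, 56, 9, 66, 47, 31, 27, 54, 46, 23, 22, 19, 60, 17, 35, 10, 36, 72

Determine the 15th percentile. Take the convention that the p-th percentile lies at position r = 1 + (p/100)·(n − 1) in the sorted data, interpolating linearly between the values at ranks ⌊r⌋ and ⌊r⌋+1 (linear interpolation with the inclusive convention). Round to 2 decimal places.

19.30

Sorted: 9, 10, 17, 19, 21, 22, 23, 27, 31, 32, 35, 36, 39, 46, 47, 54, 56, 60, 62, 64, 66, 72.
n = 22.
r = 1 + (15/100)·(22 − 1) = 1 + 3.15 = 4.15.
Rank 4 is 19 and rank 5 is 21.
Interpolate: 19 + 0.15·(21 − 19) = 19 + 0.15·2 = 19.3.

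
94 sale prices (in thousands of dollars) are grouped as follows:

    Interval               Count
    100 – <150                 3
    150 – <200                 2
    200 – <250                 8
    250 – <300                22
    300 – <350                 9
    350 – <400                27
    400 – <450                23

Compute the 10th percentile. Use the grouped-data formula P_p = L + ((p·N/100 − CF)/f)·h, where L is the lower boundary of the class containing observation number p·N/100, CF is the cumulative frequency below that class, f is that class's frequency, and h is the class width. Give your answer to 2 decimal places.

N = 94; target position k = 10/100 · 94 = 9.4.
Cumulative frequencies: 3, 5, 13, 35, 44, 71, 94.
Observation 9.4 falls in the class 200 – <250.
L = 200, CF = 5, f = 8, h = 50.
P10 = 200 + ((9.4 − 5)/8)·50 = 200 + 27.5 = 227.5.

227.50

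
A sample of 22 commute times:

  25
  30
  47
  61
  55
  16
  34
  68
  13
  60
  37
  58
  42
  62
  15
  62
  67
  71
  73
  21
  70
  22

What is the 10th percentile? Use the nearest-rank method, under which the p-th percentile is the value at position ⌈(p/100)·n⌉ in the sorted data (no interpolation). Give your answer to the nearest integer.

Sorted: 13, 15, 16, 21, 22, 25, 30, 34, 37, 42, 47, 55, 58, 60, 61, 62, 62, 67, 68, 70, 71, 73.
n = 22.
Position = ⌈10/100 · 22⌉ = ⌈2.2⌉ = 3.
The value at rank 3 is 16.

16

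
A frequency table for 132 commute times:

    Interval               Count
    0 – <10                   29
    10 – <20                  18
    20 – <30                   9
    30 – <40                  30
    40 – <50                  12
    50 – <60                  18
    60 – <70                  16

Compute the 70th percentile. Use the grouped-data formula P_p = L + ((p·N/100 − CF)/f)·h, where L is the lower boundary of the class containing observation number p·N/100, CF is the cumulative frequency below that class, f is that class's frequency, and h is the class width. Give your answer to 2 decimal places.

N = 132; target position k = 70/100 · 132 = 92.4.
Cumulative frequencies: 29, 47, 56, 86, 98, 116, 132.
Observation 92.4 falls in the class 40 – <50.
L = 40, CF = 86, f = 12, h = 10.
P70 = 40 + ((92.4 − 86)/12)·10 = 40 + 5.33333 = 45.3333.

45.33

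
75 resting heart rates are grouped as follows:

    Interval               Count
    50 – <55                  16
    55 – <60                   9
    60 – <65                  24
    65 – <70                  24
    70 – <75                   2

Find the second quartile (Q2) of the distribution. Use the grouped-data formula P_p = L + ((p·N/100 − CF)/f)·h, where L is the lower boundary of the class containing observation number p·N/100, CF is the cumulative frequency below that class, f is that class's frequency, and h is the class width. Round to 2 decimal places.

62.60

N = 75; target position k = 50/100 · 75 = 37.5.
Cumulative frequencies: 16, 25, 49, 73, 75.
Observation 37.5 falls in the class 60 – <65.
L = 60, CF = 25, f = 24, h = 5.
P50 = 60 + ((37.5 − 25)/24)·5 = 60 + 2.60417 = 62.6042.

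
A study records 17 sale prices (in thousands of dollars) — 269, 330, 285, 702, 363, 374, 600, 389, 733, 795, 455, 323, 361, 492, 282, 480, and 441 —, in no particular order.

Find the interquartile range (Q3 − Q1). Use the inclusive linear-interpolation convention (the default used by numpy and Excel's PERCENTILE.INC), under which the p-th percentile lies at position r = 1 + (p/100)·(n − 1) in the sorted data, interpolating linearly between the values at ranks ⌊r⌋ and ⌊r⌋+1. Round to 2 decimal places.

162.00

Sorted: 269, 282, 285, 323, 330, 361, 363, 374, 389, 441, 455, 480, 492, 600, 702, 733, 795.
n = 17.
P25: r = 5 (integer) → 330.
P75: r = 13 (integer) → 492.
Difference: 492 − 330 = 162.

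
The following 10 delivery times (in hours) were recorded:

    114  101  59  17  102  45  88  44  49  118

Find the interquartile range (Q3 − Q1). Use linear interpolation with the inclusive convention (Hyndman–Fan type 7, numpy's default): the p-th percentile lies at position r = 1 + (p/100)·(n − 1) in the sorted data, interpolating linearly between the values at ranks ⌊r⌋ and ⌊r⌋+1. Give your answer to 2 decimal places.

55.75

Sorted: 17, 44, 45, 49, 59, 88, 101, 102, 114, 118.
n = 10.
P25: r = 3.25; ranks 3–4 are 45, 49; interpolating gives 46.
P75: r = 7.75; ranks 7–8 are 101, 102; interpolating gives 101.75.
Difference: 101.75 − 46 = 55.75.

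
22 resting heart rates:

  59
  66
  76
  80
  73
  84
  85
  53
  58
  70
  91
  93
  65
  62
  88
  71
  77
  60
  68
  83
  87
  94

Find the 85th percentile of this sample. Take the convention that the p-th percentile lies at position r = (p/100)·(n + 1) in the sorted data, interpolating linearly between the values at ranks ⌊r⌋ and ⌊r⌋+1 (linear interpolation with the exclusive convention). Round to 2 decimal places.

Sorted: 53, 58, 59, 60, 62, 65, 66, 68, 70, 71, 73, 76, 77, 80, 83, 84, 85, 87, 88, 91, 93, 94.
n = 22.
r = (85/100)·(22 + 1) = 19.55.
Rank 19 is 88 and rank 20 is 91.
Interpolate: 88 + 0.55·(91 − 88) = 88 + 0.55·3 = 89.65.

89.65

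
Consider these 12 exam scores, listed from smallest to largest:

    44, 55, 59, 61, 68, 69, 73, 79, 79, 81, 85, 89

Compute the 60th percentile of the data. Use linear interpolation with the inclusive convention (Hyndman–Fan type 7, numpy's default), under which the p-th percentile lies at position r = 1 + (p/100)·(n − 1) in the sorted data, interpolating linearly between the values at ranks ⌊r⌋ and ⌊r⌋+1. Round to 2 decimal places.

76.60

n = 12.
r = 1 + (60/100)·(12 − 1) = 1 + 6.6 = 7.6.
Rank 7 is 73 and rank 8 is 79.
Interpolate: 73 + 0.6·(79 − 73) = 73 + 0.6·6 = 76.6.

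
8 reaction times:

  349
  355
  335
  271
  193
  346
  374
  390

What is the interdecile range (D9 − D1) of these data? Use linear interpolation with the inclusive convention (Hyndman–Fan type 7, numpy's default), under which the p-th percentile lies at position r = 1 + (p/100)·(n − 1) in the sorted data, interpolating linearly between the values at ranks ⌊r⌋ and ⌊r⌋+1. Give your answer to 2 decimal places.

131.20

Sorted: 193, 271, 335, 346, 349, 355, 374, 390.
n = 8.
P10: r = 1.7; ranks 1–2 are 193, 271; interpolating gives 247.6.
P90: r = 7.3; ranks 7–8 are 374, 390; interpolating gives 378.8.
Difference: 378.8 − 247.6 = 131.2.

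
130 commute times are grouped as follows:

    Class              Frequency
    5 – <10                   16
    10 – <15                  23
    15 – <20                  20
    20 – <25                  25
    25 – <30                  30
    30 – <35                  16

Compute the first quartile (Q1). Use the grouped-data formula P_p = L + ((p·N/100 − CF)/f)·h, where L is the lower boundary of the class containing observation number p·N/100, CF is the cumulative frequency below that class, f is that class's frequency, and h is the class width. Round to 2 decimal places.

13.59

N = 130; target position k = 25/100 · 130 = 32.5.
Cumulative frequencies: 16, 39, 59, 84, 114, 130.
Observation 32.5 falls in the class 10 – <15.
L = 10, CF = 16, f = 23, h = 5.
P25 = 10 + ((32.5 − 16)/23)·5 = 10 + 3.58696 = 13.587.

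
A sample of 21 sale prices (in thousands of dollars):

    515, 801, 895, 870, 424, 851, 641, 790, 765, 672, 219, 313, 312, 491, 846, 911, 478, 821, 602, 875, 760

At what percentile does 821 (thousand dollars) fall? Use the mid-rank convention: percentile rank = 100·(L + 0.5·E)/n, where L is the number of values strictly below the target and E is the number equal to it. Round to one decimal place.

69.0

Sorted: 219, 312, 313, 424, 478, 491, 515, 602, 641, 672, 760, 765, 790, 801, 821, 846, 851, 870, 875, 895, 911.
Count below 821: L = 14; count equal: E = 1; n = 21.
Percentile rank = 100·(14 + 0.5·1)/21 = 100·14.5/21 = 69.05.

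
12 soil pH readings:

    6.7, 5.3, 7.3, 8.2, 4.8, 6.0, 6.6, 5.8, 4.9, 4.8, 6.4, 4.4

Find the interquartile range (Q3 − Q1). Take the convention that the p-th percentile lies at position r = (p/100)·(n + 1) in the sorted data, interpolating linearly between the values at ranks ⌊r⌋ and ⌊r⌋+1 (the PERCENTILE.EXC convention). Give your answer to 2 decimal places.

1.85

Sorted: 4.4, 4.8, 4.8, 4.9, 5.3, 5.8, 6.0, 6.4, 6.6, 6.7, 7.3, 8.2.
n = 12.
P25: r = 3.25; ranks 3–4 are 4.8, 4.9; interpolating gives 4.825.
P75: r = 9.75; ranks 9–10 are 6.6, 6.7; interpolating gives 6.675.
Difference: 6.675 − 4.825 = 1.85.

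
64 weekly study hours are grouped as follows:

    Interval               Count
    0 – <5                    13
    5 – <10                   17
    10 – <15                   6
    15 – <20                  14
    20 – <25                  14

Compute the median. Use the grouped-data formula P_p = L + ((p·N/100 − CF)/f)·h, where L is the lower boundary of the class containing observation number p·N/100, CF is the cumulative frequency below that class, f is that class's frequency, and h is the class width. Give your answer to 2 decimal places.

11.67

N = 64; target position k = 50/100 · 64 = 32.
Cumulative frequencies: 13, 30, 36, 50, 64.
Observation 32 falls in the class 10 – <15.
L = 10, CF = 30, f = 6, h = 5.
P50 = 10 + ((32 − 30)/6)·5 = 10 + 1.66667 = 11.6667.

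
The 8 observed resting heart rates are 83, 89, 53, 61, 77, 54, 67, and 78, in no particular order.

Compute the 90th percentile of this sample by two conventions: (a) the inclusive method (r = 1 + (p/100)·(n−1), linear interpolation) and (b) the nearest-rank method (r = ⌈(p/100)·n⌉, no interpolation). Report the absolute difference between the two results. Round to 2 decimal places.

Sorted: 53, 54, 61, 67, 77, 78, 83, 89.
n = 8.
(a) r = 7.3; between ranks 7 (83) and 8 (89): 84.8.
(b) the nearest-rank method: rank 8 → 89.
|84.8 − 89| = 4.2.

4.20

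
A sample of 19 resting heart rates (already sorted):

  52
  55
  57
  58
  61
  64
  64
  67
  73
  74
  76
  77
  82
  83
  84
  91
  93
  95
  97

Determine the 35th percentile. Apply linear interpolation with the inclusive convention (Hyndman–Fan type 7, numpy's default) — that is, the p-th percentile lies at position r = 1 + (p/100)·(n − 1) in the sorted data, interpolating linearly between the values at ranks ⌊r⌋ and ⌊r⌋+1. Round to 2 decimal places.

n = 19.
r = 1 + (35/100)·(19 − 1) = 1 + 6.3 = 7.3.
Rank 7 is 64 and rank 8 is 67.
Interpolate: 64 + 0.3·(67 − 64) = 64 + 0.3·3 = 64.9.

64.90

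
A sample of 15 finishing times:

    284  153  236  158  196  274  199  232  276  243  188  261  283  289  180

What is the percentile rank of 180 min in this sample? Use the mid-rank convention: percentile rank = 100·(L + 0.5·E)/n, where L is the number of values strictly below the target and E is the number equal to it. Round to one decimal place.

16.7

Sorted: 153, 158, 180, 188, 196, 199, 232, 236, 243, 261, 274, 276, 283, 284, 289.
Count below 180: L = 2; count equal: E = 1; n = 15.
Percentile rank = 100·(2 + 0.5·1)/15 = 100·2.5/15 = 16.67.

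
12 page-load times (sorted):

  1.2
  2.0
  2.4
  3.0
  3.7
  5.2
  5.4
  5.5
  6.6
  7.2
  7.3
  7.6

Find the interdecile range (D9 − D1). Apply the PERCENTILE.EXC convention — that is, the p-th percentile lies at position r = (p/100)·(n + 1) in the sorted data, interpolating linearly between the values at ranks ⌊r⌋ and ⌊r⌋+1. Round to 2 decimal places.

n = 12.
P10: r = 1.3; ranks 1–2 are 1.2, 2.0; interpolating gives 1.44.
P90: r = 11.7; ranks 11–12 are 7.3, 7.6; interpolating gives 7.51.
Difference: 7.51 − 1.44 = 6.07.

6.07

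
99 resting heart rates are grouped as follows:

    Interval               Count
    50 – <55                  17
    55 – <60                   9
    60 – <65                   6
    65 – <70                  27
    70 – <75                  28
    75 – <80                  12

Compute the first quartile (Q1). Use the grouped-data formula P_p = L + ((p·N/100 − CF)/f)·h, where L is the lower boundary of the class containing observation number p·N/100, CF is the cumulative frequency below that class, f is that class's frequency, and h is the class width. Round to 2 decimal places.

N = 99; target position k = 25/100 · 99 = 24.75.
Cumulative frequencies: 17, 26, 32, 59, 87, 99.
Observation 24.75 falls in the class 55 – <60.
L = 55, CF = 17, f = 9, h = 5.
P25 = 55 + ((24.75 − 17)/9)·5 = 55 + 4.30556 = 59.3056.

59.31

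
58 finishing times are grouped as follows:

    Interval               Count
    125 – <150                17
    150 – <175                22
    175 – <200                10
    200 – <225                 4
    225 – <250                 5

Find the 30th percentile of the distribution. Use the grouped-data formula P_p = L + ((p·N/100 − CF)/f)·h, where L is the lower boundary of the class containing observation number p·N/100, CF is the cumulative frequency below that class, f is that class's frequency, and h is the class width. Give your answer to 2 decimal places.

N = 58; target position k = 30/100 · 58 = 17.4.
Cumulative frequencies: 17, 39, 49, 53, 58.
Observation 17.4 falls in the class 150 – <175.
L = 150, CF = 17, f = 22, h = 25.
P30 = 150 + ((17.4 − 17)/22)·25 = 150 + 0.454545 = 150.455.

150.45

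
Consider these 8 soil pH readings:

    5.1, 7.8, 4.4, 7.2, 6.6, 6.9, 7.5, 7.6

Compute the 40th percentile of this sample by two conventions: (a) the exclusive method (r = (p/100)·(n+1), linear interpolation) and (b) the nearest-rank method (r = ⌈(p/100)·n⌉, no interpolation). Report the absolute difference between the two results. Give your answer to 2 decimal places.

0.12

Sorted: 4.4, 5.1, 6.6, 6.9, 7.2, 7.5, 7.6, 7.8.
n = 8.
(a) r = 3.6; between ranks 3 (6.6) and 4 (6.9): 6.78.
(b) the nearest-rank method: rank 4 → 6.9.
|6.78 − 6.9| = 0.12.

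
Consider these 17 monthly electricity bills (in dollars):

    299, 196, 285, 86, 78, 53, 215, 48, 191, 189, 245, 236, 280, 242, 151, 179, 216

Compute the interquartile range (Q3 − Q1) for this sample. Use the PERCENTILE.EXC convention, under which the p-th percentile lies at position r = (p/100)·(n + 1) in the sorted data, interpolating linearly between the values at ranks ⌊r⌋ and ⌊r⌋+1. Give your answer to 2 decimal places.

Sorted: 48, 53, 78, 86, 151, 179, 189, 191, 196, 215, 216, 236, 242, 245, 280, 285, 299.
n = 17.
P25: r = 4.5; ranks 4–5 are 86, 151; interpolating gives 118.5.
P75: r = 13.5; ranks 13–14 are 242, 245; interpolating gives 243.5.
Difference: 243.5 − 118.5 = 125.

125.00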